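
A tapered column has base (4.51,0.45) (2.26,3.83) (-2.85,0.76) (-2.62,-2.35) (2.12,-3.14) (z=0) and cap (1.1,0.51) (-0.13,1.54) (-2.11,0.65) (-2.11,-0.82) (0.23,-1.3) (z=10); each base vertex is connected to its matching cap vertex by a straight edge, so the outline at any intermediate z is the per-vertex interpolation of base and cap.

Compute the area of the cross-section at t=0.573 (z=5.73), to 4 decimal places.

Cross-section at t=0.573: each vertex is (1-t)·p0[i] + t·p1[i].
  v1: (1-0.573)·(4.51,0.45) + 0.573·(1.1,0.51) = (2.5561,0.4844)
  v2: (1-0.573)·(2.26,3.83) + 0.573·(-0.13,1.54) = (0.8905,2.5178)
  v3: (1-0.573)·(-2.85,0.76) + 0.573·(-2.11,0.65) = (-2.4260,0.6970)
  v4: (1-0.573)·(-2.62,-2.35) + 0.573·(-2.11,-0.82) = (-2.3278,-1.4733)
  v5: (1-0.573)·(2.12,-3.14) + 0.573·(0.23,-1.3) = (1.0370,-2.0857)
Shoelace sum Σ(x_i·y_{i+1} − x_{i+1}·y_i):
  i=1: 2.5561·2.5178 − 0.8905·0.4844 = +6.0044 (running +6.0044)
  i=2: 0.8905·0.6970 − -2.4260·2.5178 = +6.7289 (running +12.7333)
  i=3: -2.4260·-1.4733 − -2.3278·0.6970 = +5.1966 (running +17.9299)
  i=4: -2.3278·-2.0857 − 1.0370·-1.4733 = +6.3829 (running +24.3127)
  i=5: 1.0370·0.4844 − 2.5561·-2.0857 = +5.8335 (running +30.1462)
Area = |Σ|/2 = |30.1462|/2 = 15.0731

Area at t=0.573: 15.0731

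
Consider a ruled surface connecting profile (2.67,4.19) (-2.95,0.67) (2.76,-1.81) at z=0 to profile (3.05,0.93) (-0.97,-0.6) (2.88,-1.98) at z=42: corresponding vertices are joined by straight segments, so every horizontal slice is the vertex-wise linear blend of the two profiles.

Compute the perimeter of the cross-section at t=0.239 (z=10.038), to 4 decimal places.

Cross-section at t=0.239: each vertex is (1-t)·p0[i] + t·p1[i].
  v1: (1-0.239)·(2.67,4.19) + 0.239·(3.05,0.93) = (2.7608,3.4109)
  v2: (1-0.239)·(-2.95,0.67) + 0.239·(-0.97,-0.6) = (-2.4768,0.3665)
  v3: (1-0.239)·(2.76,-1.81) + 0.239·(2.88,-1.98) = (2.7887,-1.8506)
Perimeter = Σ |v_{i+1} − v_i|:
  edge 1→2: √(-5.2376² + -3.0444²) = 6.0581 (running 6.0581)
  edge 2→3: √(5.2655² + -2.2171²) = 5.7132 (running 11.7713)
  edge 3→1: √(-0.0279² + 5.2615²) = 5.2616 (running 17.0329)
Perimeter = 17.0329

Perimeter at t=0.239: 17.0329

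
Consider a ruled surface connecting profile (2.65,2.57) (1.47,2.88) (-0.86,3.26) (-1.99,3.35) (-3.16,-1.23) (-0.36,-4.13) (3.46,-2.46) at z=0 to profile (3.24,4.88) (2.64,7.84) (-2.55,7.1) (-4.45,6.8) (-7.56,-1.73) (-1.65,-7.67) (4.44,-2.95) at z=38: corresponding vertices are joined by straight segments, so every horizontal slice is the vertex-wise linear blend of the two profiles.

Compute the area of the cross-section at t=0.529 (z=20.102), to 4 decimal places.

Area at t=0.529: 75.9918

Cross-section at t=0.529: each vertex is (1-t)·p0[i] + t·p1[i].
  v1: (1-0.529)·(2.65,2.57) + 0.529·(3.24,4.88) = (2.9621,3.7920)
  v2: (1-0.529)·(1.47,2.88) + 0.529·(2.64,7.84) = (2.0889,5.5038)
  v3: (1-0.529)·(-0.86,3.26) + 0.529·(-2.55,7.1) = (-1.7540,5.2914)
  v4: (1-0.529)·(-1.99,3.35) + 0.529·(-4.45,6.8) = (-3.2913,5.1750)
  v5: (1-0.529)·(-3.16,-1.23) + 0.529·(-7.56,-1.73) = (-5.4876,-1.4945)
  v6: (1-0.529)·(-0.36,-4.13) + 0.529·(-1.65,-7.67) = (-1.0424,-6.0027)
  v7: (1-0.529)·(3.46,-2.46) + 0.529·(4.44,-2.95) = (3.9784,-2.7192)
Shoelace sum Σ(x_i·y_{i+1} − x_{i+1}·y_i):
  i=1: 2.9621·5.5038 − 2.0889·3.7920 = +8.3818 (running +8.3818)
  i=2: 2.0889·5.2914 − -1.7540·5.5038 = +20.7071 (running +29.0888)
  i=3: -1.7540·5.1750 − -3.2913·5.2914 = +8.3386 (running +37.4274)
  i=4: -3.2913·-1.4945 − -5.4876·5.1750 = +33.3175 (running +70.7449)
  i=5: -5.4876·-6.0027 − -1.0424·-1.4945 = +31.3823 (running +102.1273)
  i=6: -1.0424·-2.7192 − 3.9784·-6.0027 = +26.7156 (running +128.8429)
  i=7: 3.9784·3.7920 − 2.9621·-2.7192 = +23.1407 (running +151.9836)
Area = |Σ|/2 = |151.9836|/2 = 75.9918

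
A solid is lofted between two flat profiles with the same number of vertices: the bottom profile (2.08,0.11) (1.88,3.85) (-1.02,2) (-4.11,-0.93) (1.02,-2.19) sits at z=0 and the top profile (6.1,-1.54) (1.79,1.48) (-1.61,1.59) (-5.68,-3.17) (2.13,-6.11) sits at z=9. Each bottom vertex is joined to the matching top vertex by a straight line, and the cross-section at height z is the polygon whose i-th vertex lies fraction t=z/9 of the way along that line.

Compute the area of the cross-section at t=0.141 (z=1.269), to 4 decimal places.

Cross-section at t=0.141: each vertex is (1-t)·p0[i] + t·p1[i].
  v1: (1-0.141)·(2.08,0.11) + 0.141·(6.1,-1.54) = (2.6468,-0.1226)
  v2: (1-0.141)·(1.88,3.85) + 0.141·(1.79,1.48) = (1.8673,3.5158)
  v3: (1-0.141)·(-1.02,2) + 0.141·(-1.61,1.59) = (-1.1032,1.9422)
  v4: (1-0.141)·(-4.11,-0.93) + 0.141·(-5.68,-3.17) = (-4.3314,-1.2458)
  v5: (1-0.141)·(1.02,-2.19) + 0.141·(2.13,-6.11) = (1.1765,-2.7427)
Shoelace sum Σ(x_i·y_{i+1} − x_{i+1}·y_i):
  i=1: 2.6468·3.5158 − 1.8673·-0.1226 = +9.5348 (running +9.5348)
  i=2: 1.8673·1.9422 − -1.1032·3.5158 = +7.5053 (running +17.0401)
  i=3: -1.1032·-1.2458 − -4.3314·1.9422 = +9.7867 (running +26.8268)
  i=4: -4.3314·-2.7427 − 1.1765·-1.2458 = +13.3455 (running +40.1723)
  i=5: 1.1765·-0.1226 − 2.6468·-2.7427 = +7.1152 (running +47.2875)
Area = |Σ|/2 = |47.2875|/2 = 23.6438

Area at t=0.141: 23.6438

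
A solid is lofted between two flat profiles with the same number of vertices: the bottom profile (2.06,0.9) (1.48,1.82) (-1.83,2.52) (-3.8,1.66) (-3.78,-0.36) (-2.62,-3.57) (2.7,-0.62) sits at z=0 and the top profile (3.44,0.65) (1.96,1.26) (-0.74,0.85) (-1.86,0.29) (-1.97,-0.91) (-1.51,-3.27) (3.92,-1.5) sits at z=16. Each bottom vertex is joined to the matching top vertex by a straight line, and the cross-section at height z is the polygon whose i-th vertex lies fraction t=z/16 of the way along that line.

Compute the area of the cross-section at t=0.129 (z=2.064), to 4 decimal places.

Area at t=0.129: 24.5146

Cross-section at t=0.129: each vertex is (1-t)·p0[i] + t·p1[i].
  v1: (1-0.129)·(2.06,0.9) + 0.129·(3.44,0.65) = (2.2380,0.8678)
  v2: (1-0.129)·(1.48,1.82) + 0.129·(1.96,1.26) = (1.5419,1.7478)
  v3: (1-0.129)·(-1.83,2.52) + 0.129·(-0.74,0.85) = (-1.6894,2.3046)
  v4: (1-0.129)·(-3.8,1.66) + 0.129·(-1.86,0.29) = (-3.5497,1.4833)
  v5: (1-0.129)·(-3.78,-0.36) + 0.129·(-1.97,-0.91) = (-3.5465,-0.4309)
  v6: (1-0.129)·(-2.62,-3.57) + 0.129·(-1.51,-3.27) = (-2.4768,-3.5313)
  v7: (1-0.129)·(2.7,-0.62) + 0.129·(3.92,-1.5) = (2.8574,-0.7335)
Shoelace sum Σ(x_i·y_{i+1} − x_{i+1}·y_i):
  i=1: 2.2380·1.7478 − 1.5419·0.8678 = +2.5735 (running +2.5735)
  i=2: 1.5419·2.3046 − -1.6894·1.7478 = +6.5061 (running +9.0796)
  i=3: -1.6894·1.4833 − -3.5497·2.3046 = +5.6748 (running +14.7544)
  i=4: -3.5497·-0.4309 − -3.5465·1.4833 = +6.7902 (running +21.5446)
  i=5: -3.5465·-3.5313 − -2.4768·-0.4309 = +11.4564 (running +33.0010)
  i=6: -2.4768·-0.7335 − 2.8574·-3.5313 = +11.9071 (running +44.9081)
  i=7: 2.8574·0.8678 − 2.2380·-0.7335 = +4.1211 (running +49.0292)
Area = |Σ|/2 = |49.0292|/2 = 24.5146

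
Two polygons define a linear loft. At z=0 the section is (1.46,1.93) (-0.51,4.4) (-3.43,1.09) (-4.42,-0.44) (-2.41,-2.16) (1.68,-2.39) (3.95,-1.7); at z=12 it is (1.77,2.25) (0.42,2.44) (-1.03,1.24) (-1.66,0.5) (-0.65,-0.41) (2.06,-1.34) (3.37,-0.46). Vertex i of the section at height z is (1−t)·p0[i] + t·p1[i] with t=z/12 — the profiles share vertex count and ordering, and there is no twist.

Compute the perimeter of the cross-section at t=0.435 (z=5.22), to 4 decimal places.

Perimeter at t=0.435: 18.4853

Cross-section at t=0.435: each vertex is (1-t)·p0[i] + t·p1[i].
  v1: (1-0.435)·(1.46,1.93) + 0.435·(1.77,2.25) = (1.5948,2.0692)
  v2: (1-0.435)·(-0.51,4.4) + 0.435·(0.42,2.44) = (-0.1054,3.5474)
  v3: (1-0.435)·(-3.43,1.09) + 0.435·(-1.03,1.24) = (-2.3860,1.1553)
  v4: (1-0.435)·(-4.42,-0.44) + 0.435·(-1.66,0.5) = (-3.2194,-0.0311)
  v5: (1-0.435)·(-2.41,-2.16) + 0.435·(-0.65,-0.41) = (-1.6444,-1.3987)
  v6: (1-0.435)·(1.68,-2.39) + 0.435·(2.06,-1.34) = (1.8453,-1.9333)
  v7: (1-0.435)·(3.95,-1.7) + 0.435·(3.37,-0.46) = (3.6977,-1.1606)
Perimeter = Σ |v_{i+1} − v_i|:
  edge 1→2: √(-1.7003² + 1.4782²) = 2.2530 (running 2.2530)
  edge 2→3: √(-2.2805² + -2.3921²) = 3.3050 (running 5.5581)
  edge 3→4: √(-0.8334² + -1.1864²) = 1.4498 (running 7.0079)
  edge 4→5: √(1.5750² + -1.3677²) = 2.0859 (running 9.0938)
  edge 5→6: √(3.4897² + -0.5345²) = 3.5304 (running 12.6242)
  edge 6→7: √(1.8524² + 0.7727²) = 2.0071 (running 14.6313)
  edge 7→1: √(-2.1029² + 3.2298²) = 3.8540 (running 18.4853)
Perimeter = 18.4853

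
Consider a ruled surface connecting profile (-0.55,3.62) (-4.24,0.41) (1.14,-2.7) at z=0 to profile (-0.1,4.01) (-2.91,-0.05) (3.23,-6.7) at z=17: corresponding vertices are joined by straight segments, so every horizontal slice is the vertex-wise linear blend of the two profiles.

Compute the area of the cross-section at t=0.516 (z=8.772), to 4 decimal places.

Cross-section at t=0.516: each vertex is (1-t)·p0[i] + t·p1[i].
  v1: (1-0.516)·(-0.55,3.62) + 0.516·(-0.1,4.01) = (-0.3178,3.8212)
  v2: (1-0.516)·(-4.24,0.41) + 0.516·(-2.91,-0.05) = (-3.5537,0.1726)
  v3: (1-0.516)·(1.14,-2.7) + 0.516·(3.23,-6.7) = (2.2184,-4.7640)
Shoelace sum Σ(x_i·y_{i+1} − x_{i+1}·y_i):
  i=1: -0.3178·0.1726 − -3.5537·3.8212 = +13.5248 (running +13.5248)
  i=2: -3.5537·-4.7640 − 2.2184·0.1726 = +16.5469 (running +30.0717)
  i=3: 2.2184·3.8212 − -0.3178·-4.7640 = +6.9632 (running +37.0349)
Area = |Σ|/2 = |37.0349|/2 = 18.5174

Area at t=0.516: 18.5174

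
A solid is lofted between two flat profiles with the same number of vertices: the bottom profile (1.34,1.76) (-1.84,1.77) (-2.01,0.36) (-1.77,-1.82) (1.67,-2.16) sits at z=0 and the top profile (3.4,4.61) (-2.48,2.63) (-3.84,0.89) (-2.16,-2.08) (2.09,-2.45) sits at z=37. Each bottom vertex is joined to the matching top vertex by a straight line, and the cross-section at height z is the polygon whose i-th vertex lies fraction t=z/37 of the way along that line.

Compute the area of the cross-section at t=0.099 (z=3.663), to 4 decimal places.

Cross-section at t=0.099: each vertex is (1-t)·p0[i] + t·p1[i].
  v1: (1-0.099)·(1.34,1.76) + 0.099·(3.4,4.61) = (1.5439,2.0422)
  v2: (1-0.099)·(-1.84,1.77) + 0.099·(-2.48,2.63) = (-1.9034,1.8551)
  v3: (1-0.099)·(-2.01,0.36) + 0.099·(-3.84,0.89) = (-2.1912,0.4125)
  v4: (1-0.099)·(-1.77,-1.82) + 0.099·(-2.16,-2.08) = (-1.8086,-1.8457)
  v5: (1-0.099)·(1.67,-2.16) + 0.099·(2.09,-2.45) = (1.7116,-2.1887)
Shoelace sum Σ(x_i·y_{i+1} − x_{i+1}·y_i):
  i=1: 1.5439·1.8551 − -1.9034·2.0422 = +6.7512 (running +6.7512)
  i=2: -1.9034·0.4125 − -2.1912·1.8551 = +3.2798 (running +10.0310)
  i=3: -2.1912·-1.8457 − -1.8086·0.4125 = +4.7903 (running +14.8213)
  i=4: -1.8086·-2.1887 − 1.7116·-1.8457 = +7.1177 (running +21.9390)
  i=5: 1.7116·2.0422 − 1.5439·-2.1887 = +6.8745 (running +28.8135)
Area = |Σ|/2 = |28.8135|/2 = 14.4068

Area at t=0.099: 14.4068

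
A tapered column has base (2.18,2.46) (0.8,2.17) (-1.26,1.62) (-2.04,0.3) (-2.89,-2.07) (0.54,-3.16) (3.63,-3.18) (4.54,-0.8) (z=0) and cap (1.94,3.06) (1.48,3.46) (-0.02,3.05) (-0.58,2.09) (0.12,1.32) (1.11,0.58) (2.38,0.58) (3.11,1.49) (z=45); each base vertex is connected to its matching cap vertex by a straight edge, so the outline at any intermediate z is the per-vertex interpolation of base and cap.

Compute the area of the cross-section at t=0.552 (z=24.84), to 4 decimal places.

Cross-section at t=0.552: each vertex is (1-t)·p0[i] + t·p1[i].
  v1: (1-0.552)·(2.18,2.46) + 0.552·(1.94,3.06) = (2.0475,2.7912)
  v2: (1-0.552)·(0.8,2.17) + 0.552·(1.48,3.46) = (1.1754,2.8821)
  v3: (1-0.552)·(-1.26,1.62) + 0.552·(-0.02,3.05) = (-0.5755,2.4094)
  v4: (1-0.552)·(-2.04,0.3) + 0.552·(-0.58,2.09) = (-1.2341,1.2881)
  v5: (1-0.552)·(-2.89,-2.07) + 0.552·(0.12,1.32) = (-1.2285,-0.1987)
  v6: (1-0.552)·(0.54,-3.16) + 0.552·(1.11,0.58) = (0.8546,-1.0955)
  v7: (1-0.552)·(3.63,-3.18) + 0.552·(2.38,0.58) = (2.9400,-1.1045)
  v8: (1-0.552)·(4.54,-0.8) + 0.552·(3.11,1.49) = (3.7506,0.4641)
Shoelace sum Σ(x_i·y_{i+1} − x_{i+1}·y_i):
  i=1: 2.0475·2.8821 − 1.1754·2.7912 = +2.6205 (running +2.6205)
  i=2: 1.1754·2.4094 − -0.5755·2.8821 = +4.4906 (running +7.1110)
  i=3: -0.5755·1.2881 − -1.2341·2.4094 = +2.2320 (running +9.3430)
  i=4: -1.2341·-0.1987 − -1.2285·1.2881 = +1.8276 (running +11.1707)
  i=5: -1.2285·-1.0955 − 0.8546·-0.1987 = +1.5157 (running +12.6863)
  i=6: 0.8546·-1.1045 − 2.9400·-1.0955 = +2.2769 (running +14.9632)
  i=7: 2.9400·0.4641 − 3.7506·-1.1045 = +5.5069 (running +20.4701)
  i=8: 3.7506·2.7912 − 2.0475·0.4641 = +9.5186 (running +29.9887)
Area = |Σ|/2 = |29.9887|/2 = 14.9943

Area at t=0.552: 14.9943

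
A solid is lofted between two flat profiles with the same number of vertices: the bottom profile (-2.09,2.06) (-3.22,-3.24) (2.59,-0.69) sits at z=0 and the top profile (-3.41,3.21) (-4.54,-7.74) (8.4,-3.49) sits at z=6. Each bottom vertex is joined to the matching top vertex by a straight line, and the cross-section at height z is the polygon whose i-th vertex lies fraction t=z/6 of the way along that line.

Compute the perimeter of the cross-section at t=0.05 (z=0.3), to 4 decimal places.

Cross-section at t=0.05: each vertex is (1-t)·p0[i] + t·p1[i].
  v1: (1-0.05)·(-2.09,2.06) + 0.05·(-3.41,3.21) = (-2.1560,2.1175)
  v2: (1-0.05)·(-3.22,-3.24) + 0.05·(-4.54,-7.74) = (-3.2860,-3.4650)
  v3: (1-0.05)·(2.59,-0.69) + 0.05·(8.4,-3.49) = (2.8805,-0.8300)
Perimeter = Σ |v_{i+1} − v_i|:
  edge 1→2: √(-1.1300² + -5.5825²) = 5.6957 (running 5.6957)
  edge 2→3: √(6.1665² + 2.6350²) = 6.7059 (running 12.4016)
  edge 3→1: √(-5.0365² + 2.9475²) = 5.8356 (running 18.2372)
Perimeter = 18.2372

Perimeter at t=0.05: 18.2372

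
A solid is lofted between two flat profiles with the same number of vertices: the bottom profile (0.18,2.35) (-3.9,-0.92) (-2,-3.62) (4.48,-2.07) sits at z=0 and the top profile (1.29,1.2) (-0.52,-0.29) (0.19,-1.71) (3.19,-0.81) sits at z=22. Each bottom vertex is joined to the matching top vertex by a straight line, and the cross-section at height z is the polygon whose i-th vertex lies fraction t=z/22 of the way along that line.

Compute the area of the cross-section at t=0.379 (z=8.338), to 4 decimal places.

Area at t=0.379: 16.7048

Cross-section at t=0.379: each vertex is (1-t)·p0[i] + t·p1[i].
  v1: (1-0.379)·(0.18,2.35) + 0.379·(1.29,1.2) = (0.6007,1.9142)
  v2: (1-0.379)·(-3.9,-0.92) + 0.379·(-0.52,-0.29) = (-2.6190,-0.6812)
  v3: (1-0.379)·(-2,-3.62) + 0.379·(0.19,-1.71) = (-1.1700,-2.8961)
  v4: (1-0.379)·(4.48,-2.07) + 0.379·(3.19,-0.81) = (3.9911,-1.5925)
Shoelace sum Σ(x_i·y_{i+1} − x_{i+1}·y_i):
  i=1: 0.6007·-0.6812 − -2.6190·1.9142 = +4.6039 (running +4.6039)
  i=2: -2.6190·-2.8961 − -1.1700·-0.6812 = +6.7878 (running +11.3917)
  i=3: -1.1700·-1.5925 − 3.9911·-2.8961 = +13.4218 (running +24.8135)
  i=4: 3.9911·1.9142 − 0.6007·-1.5925 = +8.5961 (running +33.4097)
Area = |Σ|/2 = |33.4097|/2 = 16.7048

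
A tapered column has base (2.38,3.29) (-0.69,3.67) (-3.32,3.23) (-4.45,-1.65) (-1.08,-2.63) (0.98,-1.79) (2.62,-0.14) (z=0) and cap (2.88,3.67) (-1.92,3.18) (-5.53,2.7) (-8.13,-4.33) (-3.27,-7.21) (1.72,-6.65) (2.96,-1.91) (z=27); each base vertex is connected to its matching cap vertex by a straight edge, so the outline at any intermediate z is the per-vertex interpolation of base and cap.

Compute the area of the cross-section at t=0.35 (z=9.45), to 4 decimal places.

Area at t=0.35: 51.4426

Cross-section at t=0.35: each vertex is (1-t)·p0[i] + t·p1[i].
  v1: (1-0.35)·(2.38,3.29) + 0.35·(2.88,3.67) = (2.5550,3.4230)
  v2: (1-0.35)·(-0.69,3.67) + 0.35·(-1.92,3.18) = (-1.1205,3.4985)
  v3: (1-0.35)·(-3.32,3.23) + 0.35·(-5.53,2.7) = (-4.0935,3.0445)
  v4: (1-0.35)·(-4.45,-1.65) + 0.35·(-8.13,-4.33) = (-5.7380,-2.5880)
  v5: (1-0.35)·(-1.08,-2.63) + 0.35·(-3.27,-7.21) = (-1.8465,-4.2330)
  v6: (1-0.35)·(0.98,-1.79) + 0.35·(1.72,-6.65) = (1.2390,-3.4910)
  v7: (1-0.35)·(2.62,-0.14) + 0.35·(2.96,-1.91) = (2.7390,-0.7595)
Shoelace sum Σ(x_i·y_{i+1} − x_{i+1}·y_i):
  i=1: 2.5550·3.4985 − -1.1205·3.4230 = +12.7741 (running +12.7741)
  i=2: -1.1205·3.0445 − -4.0935·3.4985 = +10.9097 (running +23.6839)
  i=3: -4.0935·-2.5880 − -5.7380·3.0445 = +28.0633 (running +51.7472)
  i=4: -5.7380·-4.2330 − -1.8465·-2.5880 = +19.5102 (running +71.2574)
  i=5: -1.8465·-3.4910 − 1.2390·-4.2330 = +11.6908 (running +82.9482)
  i=6: 1.2390·-0.7595 − 2.7390·-3.4910 = +8.6208 (running +91.5691)
  i=7: 2.7390·3.4230 − 2.5550·-0.7595 = +11.3161 (running +102.8852)
Area = |Σ|/2 = |102.8852|/2 = 51.4426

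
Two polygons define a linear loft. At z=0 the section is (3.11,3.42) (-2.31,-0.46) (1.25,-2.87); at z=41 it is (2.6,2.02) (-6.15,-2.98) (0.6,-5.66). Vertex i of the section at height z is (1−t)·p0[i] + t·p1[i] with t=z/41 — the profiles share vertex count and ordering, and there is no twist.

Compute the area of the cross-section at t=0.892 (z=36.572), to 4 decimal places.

Area at t=0.892: 26.7470

Cross-section at t=0.892: each vertex is (1-t)·p0[i] + t·p1[i].
  v1: (1-0.892)·(3.11,3.42) + 0.892·(2.6,2.02) = (2.6551,2.1712)
  v2: (1-0.892)·(-2.31,-0.46) + 0.892·(-6.15,-2.98) = (-5.7353,-2.7078)
  v3: (1-0.892)·(1.25,-2.87) + 0.892·(0.6,-5.66) = (0.6702,-5.3587)
Shoelace sum Σ(x_i·y_{i+1} − x_{i+1}·y_i):
  i=1: 2.6551·-2.7078 − -5.7353·2.1712 = +5.2629 (running +5.2629)
  i=2: -5.7353·-5.3587 − 0.6702·-2.7078 = +32.5483 (running +37.8112)
  i=3: 0.6702·2.1712 − 2.6551·-5.3587 = +15.6829 (running +53.4941)
Area = |Σ|/2 = |53.4941|/2 = 26.7470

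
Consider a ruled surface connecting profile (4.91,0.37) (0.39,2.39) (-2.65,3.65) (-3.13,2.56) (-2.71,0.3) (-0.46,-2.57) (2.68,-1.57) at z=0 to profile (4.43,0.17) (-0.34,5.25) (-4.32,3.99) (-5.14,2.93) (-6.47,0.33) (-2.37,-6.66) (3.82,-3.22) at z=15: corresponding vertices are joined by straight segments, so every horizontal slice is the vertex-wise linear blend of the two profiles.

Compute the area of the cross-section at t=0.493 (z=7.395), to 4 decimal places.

Cross-section at t=0.493: each vertex is (1-t)·p0[i] + t·p1[i].
  v1: (1-0.493)·(4.91,0.37) + 0.493·(4.43,0.17) = (4.6734,0.2714)
  v2: (1-0.493)·(0.39,2.39) + 0.493·(-0.34,5.25) = (0.0301,3.8000)
  v3: (1-0.493)·(-2.65,3.65) + 0.493·(-4.32,3.99) = (-3.4733,3.8176)
  v4: (1-0.493)·(-3.13,2.56) + 0.493·(-5.14,2.93) = (-4.1209,2.7424)
  v5: (1-0.493)·(-2.71,0.3) + 0.493·(-6.47,0.33) = (-4.5637,0.3148)
  v6: (1-0.493)·(-0.46,-2.57) + 0.493·(-2.37,-6.66) = (-1.4016,-4.5864)
  v7: (1-0.493)·(2.68,-1.57) + 0.493·(3.82,-3.22) = (3.2420,-2.3835)
Shoelace sum Σ(x_i·y_{i+1} − x_{i+1}·y_i):
  i=1: 4.6734·3.8000 − 0.0301·0.2714 = +17.7505 (running +17.7505)
  i=2: 0.0301·3.8176 − -3.4733·3.8000 = +13.3135 (running +31.0640)
  i=3: -3.4733·2.7424 − -4.1209·3.8176 = +6.2069 (running +37.2709)
  i=4: -4.1209·0.3148 − -4.5637·2.7424 = +11.2183 (running +48.4891)
  i=5: -4.5637·-4.5864 − -1.4016·0.3148 = +21.3719 (running +69.8611)
  i=6: -1.4016·-2.3835 − 3.2420·-4.5864 = +18.2098 (running +88.0709)
  i=7: 3.2420·0.2714 − 4.6734·-2.3835 = +12.0186 (running +100.0895)
Area = |Σ|/2 = |100.0895|/2 = 50.0447

Area at t=0.493: 50.0447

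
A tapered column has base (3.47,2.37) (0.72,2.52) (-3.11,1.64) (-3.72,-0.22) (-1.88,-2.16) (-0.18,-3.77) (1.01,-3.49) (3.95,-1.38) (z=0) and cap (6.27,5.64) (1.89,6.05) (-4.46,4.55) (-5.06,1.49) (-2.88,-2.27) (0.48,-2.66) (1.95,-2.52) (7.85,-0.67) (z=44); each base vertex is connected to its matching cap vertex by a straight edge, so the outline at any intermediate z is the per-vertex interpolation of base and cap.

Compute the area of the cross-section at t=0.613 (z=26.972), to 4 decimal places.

Cross-section at t=0.613: each vertex is (1-t)·p0[i] + t·p1[i].
  v1: (1-0.613)·(3.47,2.37) + 0.613·(6.27,5.64) = (5.1864,4.3745)
  v2: (1-0.613)·(0.72,2.52) + 0.613·(1.89,6.05) = (1.4372,4.6839)
  v3: (1-0.613)·(-3.11,1.64) + 0.613·(-4.46,4.55) = (-3.9375,3.4238)
  v4: (1-0.613)·(-3.72,-0.22) + 0.613·(-5.06,1.49) = (-4.5414,0.8282)
  v5: (1-0.613)·(-1.88,-2.16) + 0.613·(-2.88,-2.27) = (-2.4930,-2.2274)
  v6: (1-0.613)·(-0.18,-3.77) + 0.613·(0.48,-2.66) = (0.2246,-3.0896)
  v7: (1-0.613)·(1.01,-3.49) + 0.613·(1.95,-2.52) = (1.5862,-2.8954)
  v8: (1-0.613)·(3.95,-1.38) + 0.613·(7.85,-0.67) = (6.3407,-0.9448)
Shoelace sum Σ(x_i·y_{i+1} − x_{i+1}·y_i):
  i=1: 5.1864·4.6839 − 1.4372·4.3745 = +18.0054 (running +18.0054)
  i=2: 1.4372·3.4238 − -3.9375·4.6839 = +23.3638 (running +41.3693)
  i=3: -3.9375·0.8282 − -4.5414·3.4238 = +12.2879 (running +53.6571)
  i=4: -4.5414·-2.2274 − -2.4930·0.8282 = +12.1805 (running +65.8376)
  i=5: -2.4930·-3.0896 − 0.2246·-2.2274 = +8.2025 (running +74.0401)
  i=6: 0.2246·-2.8954 − 1.5862·-3.0896 = +4.2505 (running +78.2906)
  i=7: 1.5862·-0.9448 − 6.3407·-2.8954 = +16.8602 (running +95.1508)
  i=8: 6.3407·4.3745 − 5.1864·-0.9448 = +32.6374 (running +127.7882)
Area = |Σ|/2 = |127.7882|/2 = 63.8941

Area at t=0.613: 63.8941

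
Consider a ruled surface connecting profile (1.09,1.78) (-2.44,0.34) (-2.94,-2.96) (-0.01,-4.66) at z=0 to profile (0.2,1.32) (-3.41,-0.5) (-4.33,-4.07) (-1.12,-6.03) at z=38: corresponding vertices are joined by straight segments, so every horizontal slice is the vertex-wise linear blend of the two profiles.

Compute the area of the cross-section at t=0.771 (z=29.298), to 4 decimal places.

Area at t=0.771: 18.0260

Cross-section at t=0.771: each vertex is (1-t)·p0[i] + t·p1[i].
  v1: (1-0.771)·(1.09,1.78) + 0.771·(0.2,1.32) = (0.4038,1.4253)
  v2: (1-0.771)·(-2.44,0.34) + 0.771·(-3.41,-0.5) = (-3.1879,-0.3076)
  v3: (1-0.771)·(-2.94,-2.96) + 0.771·(-4.33,-4.07) = (-4.0117,-3.8158)
  v4: (1-0.771)·(-0.01,-4.66) + 0.771·(-1.12,-6.03) = (-0.8658,-5.7163)
Shoelace sum Σ(x_i·y_{i+1} − x_{i+1}·y_i):
  i=1: 0.4038·-0.3076 − -3.1879·1.4253 = +4.4196 (running +4.4196)
  i=2: -3.1879·-3.8158 − -4.0117·-0.3076 = +10.9301 (running +15.3497)
  i=3: -4.0117·-5.7163 − -0.8658·-3.8158 = +19.6281 (running +34.9779)
  i=4: -0.8658·1.4253 − 0.4038·-5.7163 = +1.0742 (running +36.0521)
Area = |Σ|/2 = |36.0521|/2 = 18.0260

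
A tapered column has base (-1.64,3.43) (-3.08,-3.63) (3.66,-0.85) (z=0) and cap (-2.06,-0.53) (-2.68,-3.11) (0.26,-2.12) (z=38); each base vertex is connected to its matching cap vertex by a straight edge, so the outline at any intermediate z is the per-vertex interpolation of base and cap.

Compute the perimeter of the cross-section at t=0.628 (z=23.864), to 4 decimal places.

Perimeter at t=0.628: 13.3013

Cross-section at t=0.628: each vertex is (1-t)·p0[i] + t·p1[i].
  v1: (1-0.628)·(-1.64,3.43) + 0.628·(-2.06,-0.53) = (-1.9038,0.9431)
  v2: (1-0.628)·(-3.08,-3.63) + 0.628·(-2.68,-3.11) = (-2.8288,-3.3034)
  v3: (1-0.628)·(3.66,-0.85) + 0.628·(0.26,-2.12) = (1.5248,-1.6476)
Perimeter = Σ |v_{i+1} − v_i|:
  edge 1→2: √(-0.9250² + -4.2466²) = 4.3461 (running 4.3461)
  edge 2→3: √(4.3536² + 1.6559²) = 4.6579 (running 9.0040)
  edge 3→1: √(-3.4286² + 2.5907²) = 4.2973 (running 13.3013)
Perimeter = 13.3013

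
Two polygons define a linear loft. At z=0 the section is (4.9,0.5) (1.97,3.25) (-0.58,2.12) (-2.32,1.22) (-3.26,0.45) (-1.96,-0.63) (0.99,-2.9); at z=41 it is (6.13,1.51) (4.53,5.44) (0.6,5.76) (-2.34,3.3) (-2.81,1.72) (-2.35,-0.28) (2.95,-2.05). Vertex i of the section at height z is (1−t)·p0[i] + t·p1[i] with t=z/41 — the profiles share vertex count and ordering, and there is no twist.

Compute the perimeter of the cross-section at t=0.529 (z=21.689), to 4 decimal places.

Cross-section at t=0.529: each vertex is (1-t)·p0[i] + t·p1[i].
  v1: (1-0.529)·(4.9,0.5) + 0.529·(6.13,1.51) = (5.5507,1.0343)
  v2: (1-0.529)·(1.97,3.25) + 0.529·(4.53,5.44) = (3.3242,4.4085)
  v3: (1-0.529)·(-0.58,2.12) + 0.529·(0.6,5.76) = (0.0442,4.0456)
  v4: (1-0.529)·(-2.32,1.22) + 0.529·(-2.34,3.3) = (-2.3306,2.3203)
  v5: (1-0.529)·(-3.26,0.45) + 0.529·(-2.81,1.72) = (-3.0219,1.1218)
  v6: (1-0.529)·(-1.96,-0.63) + 0.529·(-2.35,-0.28) = (-2.1663,-0.4449)
  v7: (1-0.529)·(0.99,-2.9) + 0.529·(2.95,-2.05) = (2.0268,-2.4503)
Perimeter = Σ |v_{i+1} − v_i|:
  edge 1→2: √(-2.2264² + 3.3742²) = 4.0426 (running 4.0426)
  edge 2→3: √(-3.2800² + -0.3629²) = 3.3000 (running 7.3426)
  edge 3→4: √(-2.3748² + -1.7252²) = 2.9353 (running 10.2779)
  edge 4→5: √(-0.6914² + -1.1985²) = 1.3836 (running 11.6615)
  edge 5→6: √(0.8556² + -1.5667²) = 1.7851 (running 13.4466)
  edge 6→7: √(4.1932² + -2.0055²) = 4.6481 (running 18.0947)
  edge 7→1: √(3.5238² + 3.4846²) = 4.9558 (running 23.0505)
Perimeter = 23.0505

Perimeter at t=0.529: 23.0505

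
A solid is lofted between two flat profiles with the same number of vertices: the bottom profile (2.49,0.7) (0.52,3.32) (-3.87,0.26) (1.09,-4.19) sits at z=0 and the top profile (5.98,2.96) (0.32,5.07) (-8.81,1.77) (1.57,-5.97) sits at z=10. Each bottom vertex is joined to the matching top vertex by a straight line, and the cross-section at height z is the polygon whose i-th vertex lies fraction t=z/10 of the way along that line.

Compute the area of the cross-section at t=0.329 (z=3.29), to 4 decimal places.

Area at t=0.329: 39.8724

Cross-section at t=0.329: each vertex is (1-t)·p0[i] + t·p1[i].
  v1: (1-0.329)·(2.49,0.7) + 0.329·(5.98,2.96) = (3.6382,1.4435)
  v2: (1-0.329)·(0.52,3.32) + 0.329·(0.32,5.07) = (0.4542,3.8958)
  v3: (1-0.329)·(-3.87,0.26) + 0.329·(-8.81,1.77) = (-5.4953,0.7568)
  v4: (1-0.329)·(1.09,-4.19) + 0.329·(1.57,-5.97) = (1.2479,-4.7756)
Shoelace sum Σ(x_i·y_{i+1} − x_{i+1}·y_i):
  i=1: 3.6382·3.8958 − 0.4542·1.4435 = +13.5179 (running +13.5179)
  i=2: 0.4542·0.7568 − -5.4953·3.8958 = +21.7519 (running +35.2698)
  i=3: -5.4953·-4.7756 − 1.2479·0.7568 = +25.2989 (running +60.5687)
  i=4: 1.2479·1.4435 − 3.6382·-4.7756 = +19.1761 (running +79.7448)
Area = |Σ|/2 = |79.7448|/2 = 39.8724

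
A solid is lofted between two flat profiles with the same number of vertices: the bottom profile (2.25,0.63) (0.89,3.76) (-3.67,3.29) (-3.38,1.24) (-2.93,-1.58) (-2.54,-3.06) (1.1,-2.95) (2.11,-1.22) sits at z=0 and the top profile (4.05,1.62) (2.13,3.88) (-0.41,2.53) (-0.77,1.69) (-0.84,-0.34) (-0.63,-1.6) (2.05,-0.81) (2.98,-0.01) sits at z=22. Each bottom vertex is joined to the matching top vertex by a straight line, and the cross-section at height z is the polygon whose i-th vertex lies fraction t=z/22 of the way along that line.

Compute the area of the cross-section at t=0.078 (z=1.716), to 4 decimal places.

Cross-section at t=0.078: each vertex is (1-t)·p0[i] + t·p1[i].
  v1: (1-0.078)·(2.25,0.63) + 0.078·(4.05,1.62) = (2.3904,0.7072)
  v2: (1-0.078)·(0.89,3.76) + 0.078·(2.13,3.88) = (0.9867,3.7694)
  v3: (1-0.078)·(-3.67,3.29) + 0.078·(-0.41,2.53) = (-3.4157,3.2307)
  v4: (1-0.078)·(-3.38,1.24) + 0.078·(-0.77,1.69) = (-3.1764,1.2751)
  v5: (1-0.078)·(-2.93,-1.58) + 0.078·(-0.84,-0.34) = (-2.7670,-1.4833)
  v6: (1-0.078)·(-2.54,-3.06) + 0.078·(-0.63,-1.6) = (-2.3910,-2.9461)
  v7: (1-0.078)·(1.1,-2.95) + 0.078·(2.05,-0.81) = (1.1741,-2.7831)
  v8: (1-0.078)·(2.11,-1.22) + 0.078·(2.98,-0.01) = (2.1779,-1.1256)
Shoelace sum Σ(x_i·y_{i+1} − x_{i+1}·y_i):
  i=1: 2.3904·3.7694 − 0.9867·0.7072 = +8.3125 (running +8.3125)
  i=2: 0.9867·3.2307 − -3.4157·3.7694 = +16.0629 (running +24.3753)
  i=3: -3.4157·1.2751 − -3.1764·3.2307 = +5.9067 (running +30.2821)
  i=4: -3.1764·-1.4833 − -2.7670·1.2751 = +8.2397 (running +38.5218)
  i=5: -2.7670·-2.9461 − -2.3910·-1.4833 = +4.6053 (running +43.1271)
  i=6: -2.3910·-2.7831 − 1.1741·-2.9461 = +10.1134 (running +53.2405)
  i=7: 1.1741·-1.1256 − 2.1779·-2.7831 = +4.7396 (running +57.9801)
  i=8: 2.1779·0.7072 − 2.3904·-1.1256 = +4.2309 (running +62.2110)
Area = |Σ|/2 = |62.2110|/2 = 31.1055

Area at t=0.078: 31.1055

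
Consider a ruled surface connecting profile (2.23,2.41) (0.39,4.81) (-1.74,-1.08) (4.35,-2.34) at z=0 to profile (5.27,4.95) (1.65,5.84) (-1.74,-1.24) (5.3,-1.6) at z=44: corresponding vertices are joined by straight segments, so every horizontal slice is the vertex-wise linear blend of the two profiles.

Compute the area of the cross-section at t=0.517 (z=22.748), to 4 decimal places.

Area at t=0.517: 29.5095

Cross-section at t=0.517: each vertex is (1-t)·p0[i] + t·p1[i].
  v1: (1-0.517)·(2.23,2.41) + 0.517·(5.27,4.95) = (3.8017,3.7232)
  v2: (1-0.517)·(0.39,4.81) + 0.517·(1.65,5.84) = (1.0414,5.3425)
  v3: (1-0.517)·(-1.74,-1.08) + 0.517·(-1.74,-1.24) = (-1.7400,-1.1627)
  v4: (1-0.517)·(4.35,-2.34) + 0.517·(5.3,-1.6) = (4.8411,-1.9574)
Shoelace sum Σ(x_i·y_{i+1} − x_{i+1}·y_i):
  i=1: 3.8017·5.3425 − 1.0414·3.7232 = +16.4331 (running +16.4331)
  i=2: 1.0414·-1.1627 − -1.7400·5.3425 = +8.0851 (running +24.5182)
  i=3: -1.7400·-1.9574 − 4.8411·-1.1627 = +9.0348 (running +33.5530)
  i=4: 4.8411·3.7232 − 3.8017·-1.9574 = +25.4660 (running +59.0190)
Area = |Σ|/2 = |59.0190|/2 = 29.5095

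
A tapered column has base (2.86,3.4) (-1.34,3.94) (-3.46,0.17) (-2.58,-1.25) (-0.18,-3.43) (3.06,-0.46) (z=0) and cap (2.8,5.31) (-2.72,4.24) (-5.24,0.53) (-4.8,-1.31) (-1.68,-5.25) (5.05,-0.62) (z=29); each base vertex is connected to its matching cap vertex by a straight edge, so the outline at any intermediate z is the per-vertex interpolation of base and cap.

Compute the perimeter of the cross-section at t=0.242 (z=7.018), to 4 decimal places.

Cross-section at t=0.242: each vertex is (1-t)·p0[i] + t·p1[i].
  v1: (1-0.242)·(2.86,3.4) + 0.242·(2.8,5.31) = (2.8455,3.8622)
  v2: (1-0.242)·(-1.34,3.94) + 0.242·(-2.72,4.24) = (-1.6740,4.0126)
  v3: (1-0.242)·(-3.46,0.17) + 0.242·(-5.24,0.53) = (-3.8908,0.2571)
  v4: (1-0.242)·(-2.58,-1.25) + 0.242·(-4.8,-1.31) = (-3.1172,-1.2645)
  v5: (1-0.242)·(-0.18,-3.43) + 0.242·(-1.68,-5.25) = (-0.5430,-3.8704)
  v6: (1-0.242)·(3.06,-0.46) + 0.242·(5.05,-0.62) = (3.5416,-0.4987)
Perimeter = Σ |v_{i+1} − v_i|:
  edge 1→2: √(-4.5194² + 0.1504²) = 4.5219 (running 4.5219)
  edge 2→3: √(-2.2168² + -3.7555²) = 4.3609 (running 8.8829)
  edge 3→4: √(0.7735² + -1.5216²) = 1.7070 (running 10.5898)
  edge 4→5: √(2.5742² + -2.6059²) = 3.6630 (running 14.2528)
  edge 5→6: √(4.0846² + 3.3717²) = 5.2964 (running 19.5493)
  edge 6→1: √(-0.6961² + 4.3609²) = 4.4161 (running 23.9654)
Perimeter = 23.9654

Perimeter at t=0.242: 23.9654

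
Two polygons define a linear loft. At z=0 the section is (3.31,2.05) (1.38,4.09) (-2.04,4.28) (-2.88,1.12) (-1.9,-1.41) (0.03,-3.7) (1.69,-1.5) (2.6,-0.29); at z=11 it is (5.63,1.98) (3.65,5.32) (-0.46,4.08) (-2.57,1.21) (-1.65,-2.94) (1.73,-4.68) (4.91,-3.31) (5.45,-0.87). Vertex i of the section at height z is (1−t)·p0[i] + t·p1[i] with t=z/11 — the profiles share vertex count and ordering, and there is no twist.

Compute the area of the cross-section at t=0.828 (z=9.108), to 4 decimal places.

Area at t=0.828: 54.2982

Cross-section at t=0.828: each vertex is (1-t)·p0[i] + t·p1[i].
  v1: (1-0.828)·(3.31,2.05) + 0.828·(5.63,1.98) = (5.2310,1.9920)
  v2: (1-0.828)·(1.38,4.09) + 0.828·(3.65,5.32) = (3.2596,5.1084)
  v3: (1-0.828)·(-2.04,4.28) + 0.828·(-0.46,4.08) = (-0.7318,4.1144)
  v4: (1-0.828)·(-2.88,1.12) + 0.828·(-2.57,1.21) = (-2.6233,1.1945)
  v5: (1-0.828)·(-1.9,-1.41) + 0.828·(-1.65,-2.94) = (-1.6930,-2.6768)
  v6: (1-0.828)·(0.03,-3.7) + 0.828·(1.73,-4.68) = (1.4376,-4.5114)
  v7: (1-0.828)·(1.69,-1.5) + 0.828·(4.91,-3.31) = (4.3562,-2.9987)
  v8: (1-0.828)·(2.6,-0.29) + 0.828·(5.45,-0.87) = (4.9598,-0.7702)
Shoelace sum Σ(x_i·y_{i+1} − x_{i+1}·y_i):
  i=1: 5.2310·5.1084 − 3.2596·1.9920 = +20.2289 (running +20.2289)
  i=2: 3.2596·4.1144 − -0.7318·5.1084 = +17.1493 (running +37.3782)
  i=3: -0.7318·1.1945 − -2.6233·4.1144 = +9.9193 (running +47.2974)
  i=4: -2.6233·-2.6768 − -1.6930·1.1945 = +9.0445 (running +56.3420)
  i=5: -1.6930·-4.5114 − 1.4376·-2.6768 = +11.4861 (running +67.8281)
  i=6: 1.4376·-2.9987 − 4.3562·-4.5114 = +15.3417 (running +83.1697)
  i=7: 4.3562·-0.7702 − 4.9598·-2.9987 = +11.5176 (running +94.6873)
  i=8: 4.9598·1.9920 − 5.2310·-0.7702 = +13.9092 (running +108.5965)
Area = |Σ|/2 = |108.5965|/2 = 54.2982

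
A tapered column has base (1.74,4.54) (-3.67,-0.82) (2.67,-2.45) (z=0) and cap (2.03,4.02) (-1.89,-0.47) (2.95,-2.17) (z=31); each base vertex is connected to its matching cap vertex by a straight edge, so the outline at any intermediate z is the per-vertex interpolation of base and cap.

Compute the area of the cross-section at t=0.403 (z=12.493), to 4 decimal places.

Cross-section at t=0.403: each vertex is (1-t)·p0[i] + t·p1[i].
  v1: (1-0.403)·(1.74,4.54) + 0.403·(2.03,4.02) = (1.8569,4.3304)
  v2: (1-0.403)·(-3.67,-0.82) + 0.403·(-1.89,-0.47) = (-2.9527,-0.6789)
  v3: (1-0.403)·(2.67,-2.45) + 0.403·(2.95,-2.17) = (2.7828,-2.3372)
Shoelace sum Σ(x_i·y_{i+1} − x_{i+1}·y_i):
  i=1: 1.8569·-0.6789 − -2.9527·4.3304 = +11.5256 (running +11.5256)
  i=2: -2.9527·-2.3372 − 2.7828·-0.6789 = +8.7902 (running +20.3158)
  i=3: 2.7828·4.3304 − 1.8569·-2.3372 = +16.3907 (running +36.7066)
Area = |Σ|/2 = |36.7066|/2 = 18.3533

Area at t=0.403: 18.3533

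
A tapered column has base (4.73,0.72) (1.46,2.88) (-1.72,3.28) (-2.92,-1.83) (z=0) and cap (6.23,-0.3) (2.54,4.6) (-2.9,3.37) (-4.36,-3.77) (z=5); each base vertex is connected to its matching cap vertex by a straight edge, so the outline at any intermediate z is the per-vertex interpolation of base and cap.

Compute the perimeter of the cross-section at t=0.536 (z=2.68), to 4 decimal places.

Perimeter at t=0.536: 25.5109

Cross-section at t=0.536: each vertex is (1-t)·p0[i] + t·p1[i].
  v1: (1-0.536)·(4.73,0.72) + 0.536·(6.23,-0.3) = (5.5340,0.1733)
  v2: (1-0.536)·(1.46,2.88) + 0.536·(2.54,4.6) = (2.0389,3.8019)
  v3: (1-0.536)·(-1.72,3.28) + 0.536·(-2.9,3.37) = (-2.3525,3.3282)
  v4: (1-0.536)·(-2.92,-1.83) + 0.536·(-4.36,-3.77) = (-3.6918,-2.8698)
Perimeter = Σ |v_{i+1} − v_i|:
  edge 1→2: √(-3.4951² + 3.6286²) = 5.0381 (running 5.0381)
  edge 2→3: √(-4.3914² + -0.4737²) = 4.4168 (running 9.4550)
  edge 3→4: √(-1.3394² + -6.1981²) = 6.3411 (running 15.7961)
  edge 4→1: √(9.2258² + 3.0431²) = 9.7148 (running 25.5109)
Perimeter = 25.5109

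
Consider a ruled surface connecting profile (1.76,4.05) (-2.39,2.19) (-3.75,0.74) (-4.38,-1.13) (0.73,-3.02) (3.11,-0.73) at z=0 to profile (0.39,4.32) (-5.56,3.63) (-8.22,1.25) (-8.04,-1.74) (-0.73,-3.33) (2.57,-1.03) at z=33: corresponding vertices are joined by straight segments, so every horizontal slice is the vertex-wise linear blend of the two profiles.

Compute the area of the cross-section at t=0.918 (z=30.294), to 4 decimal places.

Area at t=0.918: 56.9415

Cross-section at t=0.918: each vertex is (1-t)·p0[i] + t·p1[i].
  v1: (1-0.918)·(1.76,4.05) + 0.918·(0.39,4.32) = (0.5023,4.2979)
  v2: (1-0.918)·(-2.39,2.19) + 0.918·(-5.56,3.63) = (-5.3001,3.5119)
  v3: (1-0.918)·(-3.75,0.74) + 0.918·(-8.22,1.25) = (-7.8535,1.2082)
  v4: (1-0.918)·(-4.38,-1.13) + 0.918·(-8.04,-1.74) = (-7.7399,-1.6900)
  v5: (1-0.918)·(0.73,-3.02) + 0.918·(-0.73,-3.33) = (-0.6103,-3.3046)
  v6: (1-0.918)·(3.11,-0.73) + 0.918·(2.57,-1.03) = (2.6143,-1.0054)
Shoelace sum Σ(x_i·y_{i+1} − x_{i+1}·y_i):
  i=1: 0.5023·3.5119 − -5.3001·4.2979 = +24.5431 (running +24.5431)
  i=2: -5.3001·1.2082 − -7.8535·3.5119 = +21.1773 (running +45.7204)
  i=3: -7.8535·-1.6900 − -7.7399·1.2082 = +22.6234 (running +68.3437)
  i=4: -7.7399·-3.3046 − -0.6103·-1.6900 = +24.5457 (running +92.8894)
  i=5: -0.6103·-1.0054 − 2.6143·-3.3046 = +9.2527 (running +102.1421)
  i=6: 2.6143·4.2979 − 0.5023·-1.0054 = +11.7409 (running +113.8830)
Area = |Σ|/2 = |113.8830|/2 = 56.9415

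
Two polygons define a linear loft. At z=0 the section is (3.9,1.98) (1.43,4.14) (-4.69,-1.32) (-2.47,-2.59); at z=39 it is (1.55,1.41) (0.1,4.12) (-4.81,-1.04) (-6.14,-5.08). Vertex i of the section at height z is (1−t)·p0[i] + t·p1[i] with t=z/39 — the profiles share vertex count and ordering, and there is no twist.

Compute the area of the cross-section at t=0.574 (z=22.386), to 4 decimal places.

Area at t=0.574: 22.4079

Cross-section at t=0.574: each vertex is (1-t)·p0[i] + t·p1[i].
  v1: (1-0.574)·(3.9,1.98) + 0.574·(1.55,1.41) = (2.5511,1.6528)
  v2: (1-0.574)·(1.43,4.14) + 0.574·(0.1,4.12) = (0.6666,4.1285)
  v3: (1-0.574)·(-4.69,-1.32) + 0.574·(-4.81,-1.04) = (-4.7589,-1.1593)
  v4: (1-0.574)·(-2.47,-2.59) + 0.574·(-6.14,-5.08) = (-4.5766,-4.0193)
Shoelace sum Σ(x_i·y_{i+1} − x_{i+1}·y_i):
  i=1: 2.5511·4.1285 − 0.6666·1.6528 = +9.4305 (running +9.4305)
  i=2: 0.6666·-1.1593 − -4.7589·4.1285 = +18.8744 (running +28.3049)
  i=3: -4.7589·-4.0193 − -4.5766·-1.1593 = +13.8216 (running +42.1265)
  i=4: -4.5766·1.6528 − 2.5511·-4.0193 = +2.6893 (running +44.8158)
Area = |Σ|/2 = |44.8158|/2 = 22.4079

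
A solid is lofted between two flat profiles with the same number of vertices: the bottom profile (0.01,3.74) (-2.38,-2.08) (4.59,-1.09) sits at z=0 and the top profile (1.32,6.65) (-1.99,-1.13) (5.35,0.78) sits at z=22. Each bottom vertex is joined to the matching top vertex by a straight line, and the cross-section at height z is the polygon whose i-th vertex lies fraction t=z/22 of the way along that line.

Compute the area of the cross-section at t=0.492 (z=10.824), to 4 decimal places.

Cross-section at t=0.492: each vertex is (1-t)·p0[i] + t·p1[i].
  v1: (1-0.492)·(0.01,3.74) + 0.492·(1.32,6.65) = (0.6545,5.1717)
  v2: (1-0.492)·(-2.38,-2.08) + 0.492·(-1.99,-1.13) = (-2.1881,-1.6126)
  v3: (1-0.492)·(4.59,-1.09) + 0.492·(5.35,0.78) = (4.9639,-0.1700)
Shoelace sum Σ(x_i·y_{i+1} − x_{i+1}·y_i):
  i=1: 0.6545·-1.6126 − -2.1881·5.1717 = +10.2609 (running +10.2609)
  i=2: -2.1881·-0.1700 − 4.9639·-1.6126 = +8.3767 (running +18.6376)
  i=3: 4.9639·5.1717 − 0.6545·-0.1700 = +25.7832 (running +44.4208)
Area = |Σ|/2 = |44.4208|/2 = 22.2104

Area at t=0.492: 22.2104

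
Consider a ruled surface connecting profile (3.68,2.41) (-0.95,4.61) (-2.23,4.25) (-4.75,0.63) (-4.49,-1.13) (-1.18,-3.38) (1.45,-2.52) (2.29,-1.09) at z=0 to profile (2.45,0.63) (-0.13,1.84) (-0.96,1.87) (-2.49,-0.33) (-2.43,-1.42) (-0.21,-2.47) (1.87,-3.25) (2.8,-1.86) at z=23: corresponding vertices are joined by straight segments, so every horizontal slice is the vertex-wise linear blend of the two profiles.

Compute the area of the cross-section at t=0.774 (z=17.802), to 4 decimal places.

Area at t=0.774: 23.1862

Cross-section at t=0.774: each vertex is (1-t)·p0[i] + t·p1[i].
  v1: (1-0.774)·(3.68,2.41) + 0.774·(2.45,0.63) = (2.7280,1.0323)
  v2: (1-0.774)·(-0.95,4.61) + 0.774·(-0.13,1.84) = (-0.3153,2.4660)
  v3: (1-0.774)·(-2.23,4.25) + 0.774·(-0.96,1.87) = (-1.2470,2.4079)
  v4: (1-0.774)·(-4.75,0.63) + 0.774·(-2.49,-0.33) = (-3.0008,-0.1130)
  v5: (1-0.774)·(-4.49,-1.13) + 0.774·(-2.43,-1.42) = (-2.8956,-1.3545)
  v6: (1-0.774)·(-1.18,-3.38) + 0.774·(-0.21,-2.47) = (-0.4292,-2.6757)
  v7: (1-0.774)·(1.45,-2.52) + 0.774·(1.87,-3.25) = (1.7751,-3.0850)
  v8: (1-0.774)·(2.29,-1.09) + 0.774·(2.8,-1.86) = (2.6847,-1.6860)
Shoelace sum Σ(x_i·y_{i+1} − x_{i+1}·y_i):
  i=1: 2.7280·2.4660 − -0.3153·1.0323 = +7.0528 (running +7.0528)
  i=2: -0.3153·2.4079 − -1.2470·2.4660 = +2.3159 (running +9.3687)
  i=3: -1.2470·-0.1130 − -3.0008·2.4079 = +7.3664 (running +16.7351)
  i=4: -3.0008·-1.3545 − -2.8956·-0.1130 = +3.7371 (running +20.4722)
  i=5: -2.8956·-2.6757 − -0.4292·-1.3545 = +7.1662 (running +27.6384)
  i=6: -0.4292·-3.0850 − 1.7751·-2.6757 = +6.0737 (running +33.7120)
  i=7: 1.7751·-1.6860 − 2.6847·-3.0850 = +5.2897 (running +39.0018)
  i=8: 2.6847·1.0323 − 2.7280·-1.6860 = +7.3707 (running +46.3725)
Area = |Σ|/2 = |46.3725|/2 = 23.1862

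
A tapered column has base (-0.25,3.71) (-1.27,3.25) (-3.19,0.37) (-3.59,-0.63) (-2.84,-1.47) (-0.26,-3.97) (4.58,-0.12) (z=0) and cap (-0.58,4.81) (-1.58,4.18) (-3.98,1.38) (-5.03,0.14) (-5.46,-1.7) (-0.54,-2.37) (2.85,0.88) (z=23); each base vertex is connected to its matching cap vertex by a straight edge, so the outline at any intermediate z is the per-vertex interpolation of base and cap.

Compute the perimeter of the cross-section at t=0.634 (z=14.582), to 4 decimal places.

Perimeter at t=0.634: 22.6939

Cross-section at t=0.634: each vertex is (1-t)·p0[i] + t·p1[i].
  v1: (1-0.634)·(-0.25,3.71) + 0.634·(-0.58,4.81) = (-0.4592,4.4074)
  v2: (1-0.634)·(-1.27,3.25) + 0.634·(-1.58,4.18) = (-1.4665,3.8396)
  v3: (1-0.634)·(-3.19,0.37) + 0.634·(-3.98,1.38) = (-3.6909,1.0103)
  v4: (1-0.634)·(-3.59,-0.63) + 0.634·(-5.03,0.14) = (-4.5030,-0.1418)
  v5: (1-0.634)·(-2.84,-1.47) + 0.634·(-5.46,-1.7) = (-4.5011,-1.6158)
  v6: (1-0.634)·(-0.26,-3.97) + 0.634·(-0.54,-2.37) = (-0.4375,-2.9556)
  v7: (1-0.634)·(4.58,-0.12) + 0.634·(2.85,0.88) = (3.4832,0.5140)
Perimeter = Σ |v_{i+1} − v_i|:
  edge 1→2: √(-1.0073² + -0.5678²) = 1.1563 (running 1.1563)
  edge 2→3: √(-2.2243² + -2.8293²) = 3.5989 (running 4.7553)
  edge 3→4: √(-0.8121² + -1.1522²) = 1.4096 (running 6.1649)
  edge 4→5: √(0.0019² + -1.4740²) = 1.4740 (running 7.6389)
  edge 5→6: √(4.0636² + -1.3398²) = 4.2787 (running 11.9176)
  edge 6→7: √(3.9207² + 3.4696²) = 5.2355 (running 17.1531)
  edge 7→1: √(-3.9424² + 3.8934²) = 5.5409 (running 22.6939)
Perimeter = 22.6939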